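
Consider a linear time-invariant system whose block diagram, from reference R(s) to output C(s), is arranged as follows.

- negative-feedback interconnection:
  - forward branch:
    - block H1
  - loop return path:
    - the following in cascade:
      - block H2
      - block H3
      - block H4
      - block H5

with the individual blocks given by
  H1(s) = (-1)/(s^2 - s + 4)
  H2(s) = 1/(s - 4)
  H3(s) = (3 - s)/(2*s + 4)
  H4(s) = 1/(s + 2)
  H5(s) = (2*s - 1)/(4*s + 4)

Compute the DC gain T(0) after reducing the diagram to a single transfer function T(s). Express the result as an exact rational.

Reducing step by step:

1. cascade H2, H3, H4, H5 = (-2*s^2 + 7*s - 3)/(8*s^4 + 8*s^3 - 96*s^2 - 224*s - 128)
2. reduce the feedback loop with forward H1 and return (H2*H3*H4*H5) = (-8*s^4 - 8*s^3 + 96*s^2 + 224*s + 128)/(8*s^6 - 72*s^4 - 96*s^3 - 286*s^2 - 775*s - 509)
Step 2 gives the overall T(s). Then T(0) = 128/(-509) = -128/509.

Answer: -128/509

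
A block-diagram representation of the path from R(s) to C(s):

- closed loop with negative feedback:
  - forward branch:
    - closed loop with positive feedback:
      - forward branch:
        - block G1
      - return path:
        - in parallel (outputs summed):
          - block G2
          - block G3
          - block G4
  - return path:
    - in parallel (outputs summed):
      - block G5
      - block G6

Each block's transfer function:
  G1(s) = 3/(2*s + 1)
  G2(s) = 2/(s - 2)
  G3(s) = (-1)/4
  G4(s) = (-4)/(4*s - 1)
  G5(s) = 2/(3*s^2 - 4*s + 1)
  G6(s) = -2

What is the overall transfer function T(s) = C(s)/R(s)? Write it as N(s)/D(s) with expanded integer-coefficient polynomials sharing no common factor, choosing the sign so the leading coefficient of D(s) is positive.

First reduce the diagram to T(s).

(1) combine G2, G3, G4 in parallel; result (-4*s^2 + 25*s + 22)/(16*s^2 - 36*s + 8)
(2) collapse the loop (G1 forward, (G2+G3+G4) return); result (48*s^2 - 108*s + 24)/(32*s^3 - 44*s^2 - 95*s - 58)
(3) parallel reduction of G5, G6; result (-6*s^2 + 8*s)/(3*s^2 - 4*s + 1)
(4) feedback reduction of [G1/(1-G1*(G2+G3+G4))], (G5+G6), which is the overall transfer function T(s) = C(s)/R(s) in lowest terms

Answer: (144*s^4 - 516*s^3 + 552*s^2 - 204*s + 24)/(96*s^5 - 548*s^4 + 955*s^3 - 846*s^2 + 329*s - 58)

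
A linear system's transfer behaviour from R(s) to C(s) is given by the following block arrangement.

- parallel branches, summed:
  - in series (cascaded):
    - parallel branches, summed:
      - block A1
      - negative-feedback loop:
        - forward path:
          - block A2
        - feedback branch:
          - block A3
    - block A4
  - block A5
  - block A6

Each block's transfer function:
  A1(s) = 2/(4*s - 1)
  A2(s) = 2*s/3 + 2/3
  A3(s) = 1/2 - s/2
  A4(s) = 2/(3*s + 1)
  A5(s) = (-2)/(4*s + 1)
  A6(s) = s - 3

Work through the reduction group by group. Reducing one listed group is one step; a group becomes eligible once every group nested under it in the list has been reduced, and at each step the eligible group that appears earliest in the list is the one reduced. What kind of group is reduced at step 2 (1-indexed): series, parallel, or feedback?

Reducing step by step:

Step 1 - close the feedback loop around A2, A3
Step 2 - parallel reduction of A1, [A2/(1+A2*A3)]
Step 3 - series reduction of (A1+[A2/(1+A2*A3)]), A4
Step 4 - parallel reduction of ((A1+[A2/(1+A2*A3)])*A4), A5, A6
So the answer for step 2 is parallel.

Answer: parallel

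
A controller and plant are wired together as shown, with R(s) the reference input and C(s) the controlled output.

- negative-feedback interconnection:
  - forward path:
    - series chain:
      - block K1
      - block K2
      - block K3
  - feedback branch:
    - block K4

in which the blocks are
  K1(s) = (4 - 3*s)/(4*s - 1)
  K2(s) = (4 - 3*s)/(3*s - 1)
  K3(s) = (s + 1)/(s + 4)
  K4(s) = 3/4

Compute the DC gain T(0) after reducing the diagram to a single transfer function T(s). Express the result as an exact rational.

(1) series reduction of K1, K2, K3, giving (9*s^3 - 15*s^2 - 8*s + 16)/(12*s^3 + 41*s^2 - 27*s + 4)
(2) reduce the feedback loop with forward (K1*K2*K3) and return K4, giving (36*s^3 - 60*s^2 - 32*s + 64)/(75*s^3 + 119*s^2 - 132*s + 64)
DC gain: substitute s = 0 into T(s) from step 2: T(0) = 64/64 = 1.

Final answer: 1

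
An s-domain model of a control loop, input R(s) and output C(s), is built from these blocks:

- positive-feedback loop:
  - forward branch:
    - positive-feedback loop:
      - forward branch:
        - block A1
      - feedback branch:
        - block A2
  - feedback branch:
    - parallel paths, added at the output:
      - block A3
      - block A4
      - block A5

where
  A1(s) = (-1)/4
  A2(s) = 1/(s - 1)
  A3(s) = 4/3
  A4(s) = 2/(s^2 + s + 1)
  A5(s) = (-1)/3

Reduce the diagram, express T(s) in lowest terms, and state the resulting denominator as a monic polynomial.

Step 1 - close the feedback loop around A1, A2 gives (1 - s)/(4*s - 3)
Step 2 - reduce the parallel group A3, A4, A5 gives (s^2 + s + 3)/(s^2 + s + 1)
Step 3 - close the feedback loop around [A1/(1-A1*A2)], (A3+A4+A5) gives (1 - s^3)/(5*s^3 + s^2 + 3*s - 6)
Step 3 gives the fully reduced T(s), with no common factor left to cancel. The denominator's leading coefficient is 5, so divide each of its coefficients by 5 to get the monic form.

Final answer: s^3 + s^2/5 + 3*s/5 - 6/5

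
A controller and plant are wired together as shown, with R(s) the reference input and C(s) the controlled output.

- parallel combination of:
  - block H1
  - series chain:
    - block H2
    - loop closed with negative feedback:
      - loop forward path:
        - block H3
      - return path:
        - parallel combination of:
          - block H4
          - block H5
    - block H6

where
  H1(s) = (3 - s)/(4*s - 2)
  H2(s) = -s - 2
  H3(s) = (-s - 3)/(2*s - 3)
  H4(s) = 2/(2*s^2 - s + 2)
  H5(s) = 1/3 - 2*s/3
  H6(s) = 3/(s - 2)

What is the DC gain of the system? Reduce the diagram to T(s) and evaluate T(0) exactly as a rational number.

First reduce the diagram to T(s).

[1] parallel reduction of H4, H5: (-4*s^3 + 4*s^2 - 5*s + 8)/(6*s^2 - 3*s + 6)
[2] feedback reduction of H3, (H4+H5): (-6*s^3 - 15*s^2 + 3*s - 18)/(4*s^4 + 20*s^3 - 31*s^2 + 28*s - 42)
[3] combine H2, [H3/(1+H3*(H4+H5))], H6 in series: (18*s^4 + 81*s^3 + 81*s^2 + 36*s + 108)/(4*s^5 + 12*s^4 - 71*s^3 + 90*s^2 - 98*s + 84)
[4] add H1, (H2*[H3/(1+H3*(H4+H5))]*H6) (parallel): (-4*s^6 + 72*s^5 + 395*s^4 - 141*s^3 + 350*s^2 - 18*s + 36)/(16*s^6 + 40*s^5 - 308*s^4 + 502*s^3 - 572*s^2 + 532*s - 168)
That last expression is T(s); at s = 0 only the constant terms survive, so T(0) = 36/(-168) = -3/14.

Answer: -3/14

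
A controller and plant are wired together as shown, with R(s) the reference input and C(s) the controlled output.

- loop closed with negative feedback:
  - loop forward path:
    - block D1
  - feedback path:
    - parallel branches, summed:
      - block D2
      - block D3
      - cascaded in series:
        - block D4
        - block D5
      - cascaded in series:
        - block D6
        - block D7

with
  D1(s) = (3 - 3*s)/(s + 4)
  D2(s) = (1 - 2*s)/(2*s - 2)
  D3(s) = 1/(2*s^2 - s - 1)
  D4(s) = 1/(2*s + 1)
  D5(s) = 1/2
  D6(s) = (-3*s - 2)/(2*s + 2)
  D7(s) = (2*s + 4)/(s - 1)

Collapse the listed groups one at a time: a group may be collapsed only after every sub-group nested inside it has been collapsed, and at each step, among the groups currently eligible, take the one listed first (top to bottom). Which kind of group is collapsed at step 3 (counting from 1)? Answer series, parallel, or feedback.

Step 1 - multiply D4, D5 (series)
Step 2 - combine D6, D7 in series
Step 3 - combine D2, D3, (D4*D5), (D6*D7) in parallel
Step 4 - close the feedback loop around D1, (D2+D3+(D4*D5)+(D6*D7))
So the answer for step 3 is parallel.

Hence the answer: parallel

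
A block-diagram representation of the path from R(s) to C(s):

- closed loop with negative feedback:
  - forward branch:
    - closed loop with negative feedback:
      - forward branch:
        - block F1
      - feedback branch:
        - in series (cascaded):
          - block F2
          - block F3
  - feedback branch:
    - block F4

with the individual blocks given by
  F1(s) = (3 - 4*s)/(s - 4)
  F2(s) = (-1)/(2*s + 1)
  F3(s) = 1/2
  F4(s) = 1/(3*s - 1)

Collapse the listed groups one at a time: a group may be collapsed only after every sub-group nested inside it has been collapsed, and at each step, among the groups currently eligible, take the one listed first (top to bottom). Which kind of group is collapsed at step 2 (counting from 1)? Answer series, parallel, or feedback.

The answer is feedback.

Reasoning:
Step 1: multiply F2, F3 (series)
Step 2: apply the feedback formula to F1, (F2*F3)
Step 3: close the feedback loop around [F1/(1+F1*(F2*F3))], F4
The group at step 2 is a feedback group.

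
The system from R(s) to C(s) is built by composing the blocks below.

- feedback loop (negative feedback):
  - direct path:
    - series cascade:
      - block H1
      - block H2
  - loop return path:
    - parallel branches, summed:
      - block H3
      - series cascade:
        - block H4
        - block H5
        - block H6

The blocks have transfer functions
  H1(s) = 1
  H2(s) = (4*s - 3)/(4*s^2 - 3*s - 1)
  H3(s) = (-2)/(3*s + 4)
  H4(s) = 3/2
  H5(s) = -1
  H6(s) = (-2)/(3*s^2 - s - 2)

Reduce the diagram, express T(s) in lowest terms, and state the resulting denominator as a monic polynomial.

[1] combine H1, H2 in series; result (4*s - 3)/(4*s^2 - 3*s - 1)
[2] combine H4, H5, H6 in series; result 3/(3*s^2 - s - 2)
[3] add H3, (H4*H5*H6) (parallel); result (-6*s^2 + 11*s + 16)/(9*s^3 + 9*s^2 - 10*s - 8)
[4] close the feedback loop around (H1*H2), (H3+(H4*H5*H6)); result (36*s^4 + 9*s^3 - 67*s^2 - 2*s + 24)/(36*s^5 + 9*s^4 - 100*s^3 + 51*s^2 + 65*s - 40)
T(s) is the step-4 result (common factors already cancelled). Leading coefficient of the denominator: 36. Divide through by 36 for the monic polynomial.

Answer: s^5 + s^4/4 - 25*s^3/9 + 17*s^2/12 + 65*s/36 - 10/9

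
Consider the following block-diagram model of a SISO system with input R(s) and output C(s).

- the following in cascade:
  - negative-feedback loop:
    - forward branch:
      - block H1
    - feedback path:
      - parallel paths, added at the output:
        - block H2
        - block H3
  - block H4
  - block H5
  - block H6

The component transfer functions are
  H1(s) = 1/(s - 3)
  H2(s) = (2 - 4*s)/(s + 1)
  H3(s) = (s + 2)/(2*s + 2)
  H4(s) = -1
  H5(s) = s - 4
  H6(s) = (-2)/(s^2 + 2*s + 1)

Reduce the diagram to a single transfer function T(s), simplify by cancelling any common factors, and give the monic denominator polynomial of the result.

First reduce the diagram to T(s).

[1] sum the parallel branches H2, H3 = (6 - 7*s)/(2*s + 2)
[2] reduce the feedback loop with forward H1 and return (H2+H3) = (2*s + 2)/(2*s^2 - 11*s)
[3] series reduction of [H1/(1+H1*(H2+H3))], H4, H5, H6 = (4*s - 16)/(2*s^3 - 9*s^2 - 11*s)
That last expression is T(s), already simplified. Scaling its denominator by 1/2 (the reciprocal of the leading coefficient) yields the monic denominator.

Answer: s^3 - 9*s^2/2 - 11*s/2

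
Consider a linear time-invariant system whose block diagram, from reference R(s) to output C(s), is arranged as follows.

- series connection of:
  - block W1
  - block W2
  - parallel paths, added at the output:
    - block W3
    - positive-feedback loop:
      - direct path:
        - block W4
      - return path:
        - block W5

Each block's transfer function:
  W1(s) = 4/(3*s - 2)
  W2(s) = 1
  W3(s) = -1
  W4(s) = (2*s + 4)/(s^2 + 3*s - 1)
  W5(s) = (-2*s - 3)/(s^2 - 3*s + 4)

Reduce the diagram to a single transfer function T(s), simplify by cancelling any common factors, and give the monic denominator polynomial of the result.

The answer is s^5 - 2*s^4/3 - 2*s^3 + 91*s^2/3 - 34*s/3 - 16/3.

Reasoning:
Step 1 - collapse the loop (W4 forward, W5 return), giving (2*s^3 - 2*s^2 - 4*s + 16)/(s^4 - 2*s^2 + 29*s + 8)
Step 2 - add W3, [W4/(1-W4*W5)] (parallel), giving (-s^4 + 2*s^3 - 33*s + 8)/(s^4 - 2*s^2 + 29*s + 8)
Step 3 - series reduction of W1, W2, (W3+[W4/(1-W4*W5)]), giving (-4*s^4 + 8*s^3 - 132*s + 32)/(3*s^5 - 2*s^4 - 6*s^3 + 91*s^2 - 34*s - 16)
The result of step 3 is T(s) in lowest terms. Its denominator has leading coefficient 3; dividing the denominator through by 3 makes it monic.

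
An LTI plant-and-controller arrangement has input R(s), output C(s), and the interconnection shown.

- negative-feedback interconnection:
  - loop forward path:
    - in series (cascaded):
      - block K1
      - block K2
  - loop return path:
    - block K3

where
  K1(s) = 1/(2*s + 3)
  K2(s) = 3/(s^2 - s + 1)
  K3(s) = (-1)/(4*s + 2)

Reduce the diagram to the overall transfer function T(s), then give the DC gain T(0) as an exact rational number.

Answer: 2

Working:
Step 1 - series reduction of K1, K2, giving 3/(2*s^3 + s^2 - s + 3)
Step 2 - apply the feedback formula to (K1*K2), K3, giving (12*s + 6)/(8*s^4 + 8*s^3 - 2*s^2 + 10*s + 3)
Step 2 gives the overall T(s). Then T(0) = 6/3 = 2.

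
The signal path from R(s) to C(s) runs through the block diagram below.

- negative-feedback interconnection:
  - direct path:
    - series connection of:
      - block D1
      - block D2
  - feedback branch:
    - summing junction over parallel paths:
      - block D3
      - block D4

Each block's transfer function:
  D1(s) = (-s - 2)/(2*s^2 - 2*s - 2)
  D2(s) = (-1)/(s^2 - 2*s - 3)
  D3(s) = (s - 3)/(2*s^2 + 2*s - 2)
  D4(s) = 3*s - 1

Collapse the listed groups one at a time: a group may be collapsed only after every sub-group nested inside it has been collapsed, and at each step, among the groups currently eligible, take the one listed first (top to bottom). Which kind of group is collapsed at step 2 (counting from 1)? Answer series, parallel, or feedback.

Step 1: series reduction of D1, D2
Step 2: reduce the parallel group D3, D4
Step 3: collapse the loop ((D1*D2) forward, (D3+D4) return)
At step 2 the group reduced is parallel.

Therefore the answer is parallel.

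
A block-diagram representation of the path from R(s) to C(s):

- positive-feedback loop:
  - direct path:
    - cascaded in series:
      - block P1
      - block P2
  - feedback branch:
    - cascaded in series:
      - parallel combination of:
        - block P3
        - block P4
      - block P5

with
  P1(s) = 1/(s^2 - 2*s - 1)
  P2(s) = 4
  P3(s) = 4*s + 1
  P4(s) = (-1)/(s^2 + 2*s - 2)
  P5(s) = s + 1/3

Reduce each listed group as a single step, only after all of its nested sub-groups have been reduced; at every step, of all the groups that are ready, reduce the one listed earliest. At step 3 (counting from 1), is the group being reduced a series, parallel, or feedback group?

Reducing step by step:

1. series reduction of P1, P2
2. reduce the parallel group P3, P4
3. multiply (P3+P4), P5 (series)
4. close the feedback loop around (P1*P2), ((P3+P4)*P5)
The group at step 3 is a series group.

Answer: series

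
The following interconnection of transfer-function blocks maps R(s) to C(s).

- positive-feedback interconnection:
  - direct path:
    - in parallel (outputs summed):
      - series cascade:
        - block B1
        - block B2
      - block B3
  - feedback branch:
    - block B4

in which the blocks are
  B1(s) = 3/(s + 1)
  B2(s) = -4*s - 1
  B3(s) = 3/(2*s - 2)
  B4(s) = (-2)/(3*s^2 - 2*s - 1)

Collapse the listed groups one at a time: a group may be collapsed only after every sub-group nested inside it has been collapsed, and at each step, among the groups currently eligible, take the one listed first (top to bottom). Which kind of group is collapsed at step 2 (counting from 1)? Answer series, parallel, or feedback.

[1] cascade B1, B2
[2] parallel reduction of (B1*B2), B3
[3] reduce the feedback loop with forward ((B1*B2)+B3) and return B4
Step 2: parallel.

Answer: parallel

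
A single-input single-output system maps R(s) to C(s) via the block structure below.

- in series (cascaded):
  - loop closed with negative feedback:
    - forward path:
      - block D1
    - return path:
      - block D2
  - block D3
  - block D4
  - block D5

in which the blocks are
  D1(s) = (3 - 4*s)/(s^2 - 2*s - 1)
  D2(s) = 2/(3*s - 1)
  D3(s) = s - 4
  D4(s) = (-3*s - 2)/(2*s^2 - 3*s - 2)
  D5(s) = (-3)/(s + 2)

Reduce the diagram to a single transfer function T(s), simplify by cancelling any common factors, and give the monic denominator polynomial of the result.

[1] apply the feedback formula to D1, D2; result (-12*s^2 + 13*s - 3)/(3*s^3 - 7*s^2 - 9*s + 7)
[2] combine [D1/(1+D1*D2)], D3, D4, D5 in series; result (-108*s^4 + 477*s^3 - 129*s^2 - 222*s + 72)/(6*s^6 - 11*s^5 - 49*s^4 + 49*s^3 + 107*s^2 - 20*s - 28)
No further cancellation is possible in the step-2 result, so that is T(s). Its denominator becomes monic after dividing by the leading coefficient 6.

Final answer: s^6 - 11*s^5/6 - 49*s^4/6 + 49*s^3/6 + 107*s^2/6 - 10*s/3 - 14/3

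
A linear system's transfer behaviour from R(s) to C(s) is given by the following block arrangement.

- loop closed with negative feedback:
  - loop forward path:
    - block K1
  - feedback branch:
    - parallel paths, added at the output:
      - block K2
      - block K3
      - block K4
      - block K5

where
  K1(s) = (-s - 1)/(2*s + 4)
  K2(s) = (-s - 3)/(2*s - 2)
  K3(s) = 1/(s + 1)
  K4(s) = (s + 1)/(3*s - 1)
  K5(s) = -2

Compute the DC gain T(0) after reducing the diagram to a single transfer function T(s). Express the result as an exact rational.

The answer is -2/9.

Reasoning:
(1) sum the parallel branches K2, K3, K4, K5 -> (-13*s^3 + s^2 - 3*s - 1)/(6*s^3 - 2*s^2 - 6*s + 2)
(2) collapse the loop (K1 forward, (K2+K3+K4+K5) return) -> (-6*s^3 + 2*s^2 + 6*s - 2)/(25*s^3 + 7*s^2 - 25*s + 9)
DC gain: substitute s = 0 into T(s) from step 2: T(0) = -2/9.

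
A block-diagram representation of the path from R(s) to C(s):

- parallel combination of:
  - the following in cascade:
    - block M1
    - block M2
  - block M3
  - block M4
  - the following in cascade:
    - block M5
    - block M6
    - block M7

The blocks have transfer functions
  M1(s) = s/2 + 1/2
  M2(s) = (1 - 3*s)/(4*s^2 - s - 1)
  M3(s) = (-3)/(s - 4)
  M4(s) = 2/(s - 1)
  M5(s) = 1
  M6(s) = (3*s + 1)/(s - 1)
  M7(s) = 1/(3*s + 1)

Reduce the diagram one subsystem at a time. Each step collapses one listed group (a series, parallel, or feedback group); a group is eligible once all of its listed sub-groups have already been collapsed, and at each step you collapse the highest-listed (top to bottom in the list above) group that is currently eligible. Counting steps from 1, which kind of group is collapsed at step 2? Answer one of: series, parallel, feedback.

(1) combine M1, M2 in series
(2) cascade M5, M6, M7
(3) reduce the parallel group (M1*M2), M3, M4, (M5*M6*M7)
Step 2 collapses a series group.

Therefore the answer is series.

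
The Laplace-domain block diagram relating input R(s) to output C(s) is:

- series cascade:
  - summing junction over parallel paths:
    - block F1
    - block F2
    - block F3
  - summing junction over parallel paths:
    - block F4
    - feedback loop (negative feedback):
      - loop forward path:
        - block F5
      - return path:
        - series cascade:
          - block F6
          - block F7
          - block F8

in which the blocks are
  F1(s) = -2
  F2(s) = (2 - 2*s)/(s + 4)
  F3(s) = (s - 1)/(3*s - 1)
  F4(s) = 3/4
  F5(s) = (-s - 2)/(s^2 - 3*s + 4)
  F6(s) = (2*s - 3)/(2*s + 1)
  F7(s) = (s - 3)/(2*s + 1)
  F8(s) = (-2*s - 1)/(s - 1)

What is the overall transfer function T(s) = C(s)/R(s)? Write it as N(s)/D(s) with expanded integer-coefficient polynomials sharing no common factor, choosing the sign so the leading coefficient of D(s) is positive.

The answer is (-66*s^6 + 187*s^5 + 232*s^4 + 119*s^3 - 346*s^2 - 586*s + 100)/(24*s^6 + 28*s^5 - 192*s^4 + 180*s^3 - 352*s^2 + 776*s - 224).

Reasoning:
Step 1 - add F1, F2, F3 (parallel) -> (-11*s^2 - 11*s + 2)/(3*s^2 + 11*s - 4)
Step 2 - series reduction of F6, F7, F8 -> (-2*s^2 + 9*s - 9)/(2*s^2 - s - 1)
Step 3 - reduce the feedback loop with forward F5 and return (F6*F7*F8) -> (-2*s^3 - 3*s^2 + 3*s + 2)/(2*s^4 - 5*s^3 + 5*s^2 - 10*s + 14)
Step 4 - sum the parallel branches F4, [F5/(1+F5*(F6*F7*F8))] -> (6*s^4 - 23*s^3 + 3*s^2 - 18*s + 50)/(8*s^4 - 20*s^3 + 20*s^2 - 40*s + 56)
Step 5 - combine (F1+F2+F3), (F4+[F5/(1+F5*(F6*F7*F8))]) in series, giving the overall T(s)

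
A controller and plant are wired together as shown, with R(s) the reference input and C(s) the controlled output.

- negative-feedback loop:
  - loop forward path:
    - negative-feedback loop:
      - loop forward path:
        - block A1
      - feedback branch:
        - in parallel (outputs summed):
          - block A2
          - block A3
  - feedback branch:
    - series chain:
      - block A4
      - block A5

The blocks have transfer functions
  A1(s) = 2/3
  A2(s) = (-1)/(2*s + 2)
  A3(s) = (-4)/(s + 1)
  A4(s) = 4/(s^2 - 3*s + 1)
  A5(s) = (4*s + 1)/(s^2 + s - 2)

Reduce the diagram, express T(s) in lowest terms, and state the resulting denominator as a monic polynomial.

Answer: s^5 - 4*s^4 + 77*s^2/3 - 8*s/3 + 20/3

Working:
(1) sum the parallel branches A2, A3 -> (-9)/(2*s + 2)
(2) collapse the loop (A1 forward, (A2+A3) return) -> (2*s + 2)/(3*s - 6)
(3) series reduction of A4, A5 -> (16*s + 4)/(s^4 - 2*s^3 - 4*s^2 + 7*s - 2)
(4) reduce the feedback loop with forward [A1/(1+A1*(A2+A3))] and return (A4*A5) -> (2*s^5 - 2*s^4 - 12*s^3 + 6*s^2 + 10*s - 4)/(3*s^5 - 12*s^4 + 77*s^2 - 8*s + 20)
Step 4 gives the fully reduced T(s), with no common factor left to cancel. The denominator's leading coefficient is 3, so divide each of its coefficients by 3 to get the monic form.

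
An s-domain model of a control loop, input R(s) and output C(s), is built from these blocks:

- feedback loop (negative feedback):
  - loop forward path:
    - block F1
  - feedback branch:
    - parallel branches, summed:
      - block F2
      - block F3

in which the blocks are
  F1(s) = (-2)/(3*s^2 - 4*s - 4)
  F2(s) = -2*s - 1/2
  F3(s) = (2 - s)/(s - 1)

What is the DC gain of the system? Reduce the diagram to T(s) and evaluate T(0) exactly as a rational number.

First reduce the diagram to T(s).

(1) add F2, F3 (parallel): (-4*s^2 + s + 5)/(2*s - 2)
(2) reduce the feedback loop with forward F1 and return (F2+F3): (2 - 2*s)/(3*s^3 - 3*s^2 - s - 1)
Evaluating the step-2 result (the overall T(s)) at s = 0 gives T(0) = 2/(-1) = -2.

Answer: -2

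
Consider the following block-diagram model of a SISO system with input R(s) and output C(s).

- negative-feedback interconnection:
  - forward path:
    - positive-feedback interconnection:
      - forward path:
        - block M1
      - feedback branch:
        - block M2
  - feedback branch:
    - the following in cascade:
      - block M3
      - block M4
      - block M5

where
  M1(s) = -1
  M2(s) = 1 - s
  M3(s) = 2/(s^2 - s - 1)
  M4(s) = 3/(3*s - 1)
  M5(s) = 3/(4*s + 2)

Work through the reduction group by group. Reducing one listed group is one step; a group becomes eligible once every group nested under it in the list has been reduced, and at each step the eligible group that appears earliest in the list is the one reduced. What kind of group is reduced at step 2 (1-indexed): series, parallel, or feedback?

Step 1. feedback reduction of M1, M2
Step 2. series reduction of M3, M4, M5
Step 3. reduce the feedback loop with forward [M1/(1-M1*M2)] and return (M3*M4*M5)
Step 2: series.

Therefore the answer is series.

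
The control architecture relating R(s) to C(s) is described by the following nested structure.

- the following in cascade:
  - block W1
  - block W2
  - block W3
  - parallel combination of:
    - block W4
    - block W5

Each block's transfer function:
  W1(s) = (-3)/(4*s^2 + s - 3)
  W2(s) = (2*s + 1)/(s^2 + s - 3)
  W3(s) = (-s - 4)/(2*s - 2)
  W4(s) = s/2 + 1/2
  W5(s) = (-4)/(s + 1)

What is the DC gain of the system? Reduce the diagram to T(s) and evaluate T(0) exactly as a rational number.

(1) parallel reduction of W4, W5 gives (s^2 + 2*s - 7)/(2*s + 2)
(2) reduce the series chain W1, W2, W3, (W4+W5) gives (6*s^4 + 39*s^3 + 24*s^2 - 165*s - 84)/(16*s^6 + 20*s^5 - 72*s^4 - 44*s^3 + 92*s^2 + 24*s - 36)
Step 2 gives the overall T(s). Then T(0) = -84/(-36) = 7/3.

Final answer: 7/3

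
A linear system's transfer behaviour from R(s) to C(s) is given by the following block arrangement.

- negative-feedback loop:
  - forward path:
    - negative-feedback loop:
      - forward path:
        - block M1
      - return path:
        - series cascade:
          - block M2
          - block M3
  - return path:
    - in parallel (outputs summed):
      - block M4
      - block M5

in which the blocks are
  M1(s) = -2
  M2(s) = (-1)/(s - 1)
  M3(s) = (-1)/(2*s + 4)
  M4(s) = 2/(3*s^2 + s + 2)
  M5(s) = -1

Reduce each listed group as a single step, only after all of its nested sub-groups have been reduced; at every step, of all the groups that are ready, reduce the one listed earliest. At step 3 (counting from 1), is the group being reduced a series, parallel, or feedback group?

The answer is parallel.

Reasoning:
Step 1: combine M2, M3 in series
Step 2: reduce the feedback loop with forward M1 and return (M2*M3)
Step 3: combine M4, M5 in parallel
Step 4: collapse the loop ([M1/(1+M1*(M2*M3))] forward, (M4+M5) return)
So the answer for step 3 is parallel.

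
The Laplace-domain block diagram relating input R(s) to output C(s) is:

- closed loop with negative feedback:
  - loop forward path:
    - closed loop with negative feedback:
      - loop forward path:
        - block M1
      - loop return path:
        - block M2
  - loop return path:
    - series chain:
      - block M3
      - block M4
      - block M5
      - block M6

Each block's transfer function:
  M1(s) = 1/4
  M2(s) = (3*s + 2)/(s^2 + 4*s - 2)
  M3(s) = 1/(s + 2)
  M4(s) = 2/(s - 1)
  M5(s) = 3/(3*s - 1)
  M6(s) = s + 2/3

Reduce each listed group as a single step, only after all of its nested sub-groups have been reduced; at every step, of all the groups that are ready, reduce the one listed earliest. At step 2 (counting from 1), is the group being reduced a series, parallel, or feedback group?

The answer is series.

Reasoning:
(1) reduce the feedback loop with forward M1 and return M2
(2) multiply M3, M4, M5, M6 (series)
(3) feedback reduction of [M1/(1+M1*M2)], (M3*M4*M5*M6)
Step 2 collapses a series group.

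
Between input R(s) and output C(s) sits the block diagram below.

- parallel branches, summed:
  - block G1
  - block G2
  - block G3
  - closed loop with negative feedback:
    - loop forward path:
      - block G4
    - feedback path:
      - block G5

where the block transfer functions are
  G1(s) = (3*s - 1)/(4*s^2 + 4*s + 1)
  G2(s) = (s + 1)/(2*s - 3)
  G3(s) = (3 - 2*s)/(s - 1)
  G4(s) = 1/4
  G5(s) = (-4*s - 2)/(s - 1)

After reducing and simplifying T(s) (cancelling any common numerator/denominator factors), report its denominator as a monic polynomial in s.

Step 1. apply the feedback formula to G4, G5, giving 1/6 - s/6
Step 2. combine G1, G2, G3, [G4/(1+G4*G5)] in parallel, giving (-8*s^5 - 52*s^4 + 246*s^3 - 85*s^2 - 80*s - 75)/(48*s^4 - 72*s^3 - 36*s^2 + 42*s + 18)
That last expression is T(s), already simplified. Scaling its denominator by 1/48 (the reciprocal of the leading coefficient) yields the monic denominator.

Final answer: s^4 - 3*s^3/2 - 3*s^2/4 + 7*s/8 + 3/8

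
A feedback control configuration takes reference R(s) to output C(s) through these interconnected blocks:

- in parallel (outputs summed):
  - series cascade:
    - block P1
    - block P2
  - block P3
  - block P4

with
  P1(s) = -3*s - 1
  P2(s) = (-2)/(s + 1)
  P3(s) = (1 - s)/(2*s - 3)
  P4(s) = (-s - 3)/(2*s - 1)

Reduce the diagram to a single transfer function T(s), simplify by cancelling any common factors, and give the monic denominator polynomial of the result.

1. series reduction of P1, P2 = (6*s + 2)/(s + 1)
2. add (P1*P2), P3, P4 (parallel) = (20*s^3 - 44*s^2 + 10*s + 14)/(4*s^3 - 4*s^2 - 5*s + 3)
No further cancellation is possible in the step-2 result, so that is T(s). Its denominator becomes monic after dividing by the leading coefficient 4.

Hence the answer: s^3 - s^2 - 5*s/4 + 3/4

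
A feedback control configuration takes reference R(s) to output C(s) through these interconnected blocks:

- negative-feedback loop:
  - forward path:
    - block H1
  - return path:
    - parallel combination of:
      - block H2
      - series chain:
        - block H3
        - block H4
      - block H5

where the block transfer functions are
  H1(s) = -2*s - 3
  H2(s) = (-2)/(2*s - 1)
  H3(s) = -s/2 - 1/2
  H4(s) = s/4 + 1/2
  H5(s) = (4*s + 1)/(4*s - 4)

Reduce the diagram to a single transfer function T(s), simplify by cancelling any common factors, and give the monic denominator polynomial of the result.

(1) cascade H3, H4: -s^2/8 - 3*s/8 - 1/4
(2) sum the parallel branches H2, (H3*H4), H5: (-2*s^4 - 3*s^3 + 20*s^2 - 17*s + 12)/(16*s^2 - 24*s + 8)
(3) collapse the loop (H1 forward, (H2+(H3*H4)+H5) return): (-32*s^3 + 56*s - 24)/(4*s^5 + 12*s^4 - 31*s^3 - 10*s^2 + 3*s - 28)
No further cancellation is possible in the step-3 result, so that is T(s). Its denominator becomes monic after dividing by the leading coefficient 4.

Hence the answer: s^5 + 3*s^4 - 31*s^3/4 - 5*s^2/2 + 3*s/4 - 7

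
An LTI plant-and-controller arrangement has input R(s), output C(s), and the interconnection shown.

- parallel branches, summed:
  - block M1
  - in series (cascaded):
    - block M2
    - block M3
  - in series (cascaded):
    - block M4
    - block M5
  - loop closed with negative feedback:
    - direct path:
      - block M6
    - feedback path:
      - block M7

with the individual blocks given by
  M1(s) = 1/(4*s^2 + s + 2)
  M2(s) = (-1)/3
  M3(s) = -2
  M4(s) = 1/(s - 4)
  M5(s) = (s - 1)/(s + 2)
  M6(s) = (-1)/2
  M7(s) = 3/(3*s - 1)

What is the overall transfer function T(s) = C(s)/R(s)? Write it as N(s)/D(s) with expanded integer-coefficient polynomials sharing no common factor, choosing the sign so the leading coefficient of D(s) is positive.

Reducing step by step:

1. reduce the series chain M2, M3 gives 2/3
2. reduce the series chain M4, M5 gives (s - 1)/(s^2 - 2*s - 8)
3. collapse the loop (M6 forward, M7 return) gives (1 - 3*s)/(6*s - 5)
4. sum the parallel branches M1, (M2*M3), (M4*M5), [M6/(1+M6*M7)], which is the overall transfer function T(s) = C(s)/R(s) in lowest terms

Answer: (12*s^5 + 23*s^4 - 143*s^3 + 200*s^2 - 129*s + 262)/(72*s^5 - 186*s^4 - 471*s^3 + 264*s^2 - 108*s + 240)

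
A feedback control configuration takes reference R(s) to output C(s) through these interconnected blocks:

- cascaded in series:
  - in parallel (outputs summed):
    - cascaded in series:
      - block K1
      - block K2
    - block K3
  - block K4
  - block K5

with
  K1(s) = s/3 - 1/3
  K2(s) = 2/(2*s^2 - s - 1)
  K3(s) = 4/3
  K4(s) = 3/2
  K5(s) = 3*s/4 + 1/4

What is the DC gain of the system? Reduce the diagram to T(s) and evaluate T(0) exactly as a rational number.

Step 1. reduce the series chain K1, K2 -> 2/(6*s + 3)
Step 2. sum the parallel branches (K1*K2), K3 -> (8*s + 6)/(6*s + 3)
Step 3. combine ((K1*K2)+K3), K4, K5 in series -> (12*s^2 + 13*s + 3)/(8*s + 4)
That last expression is T(s); at s = 0 only the constant terms survive, so T(0) = 3/4.

Therefore the answer is 3/4.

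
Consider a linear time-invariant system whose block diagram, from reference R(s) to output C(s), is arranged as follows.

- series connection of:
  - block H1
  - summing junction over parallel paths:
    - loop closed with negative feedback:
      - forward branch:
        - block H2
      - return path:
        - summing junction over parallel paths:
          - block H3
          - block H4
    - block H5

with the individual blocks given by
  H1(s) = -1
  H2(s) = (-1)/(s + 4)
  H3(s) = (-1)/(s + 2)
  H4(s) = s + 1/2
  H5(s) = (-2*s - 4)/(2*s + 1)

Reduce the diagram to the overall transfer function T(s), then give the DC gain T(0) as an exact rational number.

[1] parallel reduction of H3, H4 -> (2*s^2 + 5*s)/(2*s + 4)
[2] feedback reduction of H2, (H3+H4) -> (-2*s - 4)/(7*s + 16)
[3] combine [H2/(1+H2*(H3+H4))], H5 in parallel -> (-18*s^2 - 70*s - 68)/(14*s^2 + 39*s + 16)
[4] series reduction of H1, ([H2/(1+H2*(H3+H4))]+H5) -> (18*s^2 + 70*s + 68)/(14*s^2 + 39*s + 16)
Evaluating the step-4 result (the overall T(s)) at s = 0 gives T(0) = 68/16 = 17/4.

Final answer: 17/4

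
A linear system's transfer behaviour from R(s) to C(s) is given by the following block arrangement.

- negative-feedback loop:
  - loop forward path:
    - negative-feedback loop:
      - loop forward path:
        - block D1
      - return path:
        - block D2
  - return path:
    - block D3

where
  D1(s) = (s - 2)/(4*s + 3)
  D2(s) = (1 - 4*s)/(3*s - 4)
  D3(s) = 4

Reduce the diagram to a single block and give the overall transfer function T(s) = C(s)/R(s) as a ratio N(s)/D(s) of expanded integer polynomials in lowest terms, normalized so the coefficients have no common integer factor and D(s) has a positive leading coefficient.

The answer is (3*s^2 - 10*s + 8)/(20*s^2 - 38*s + 18).

Reasoning:
(1) feedback reduction of D1, D2 gives (3*s^2 - 10*s + 8)/(8*s^2 + 2*s - 14)
(2) feedback reduction of [D1/(1+D1*D2)], D3, giving the overall T(s)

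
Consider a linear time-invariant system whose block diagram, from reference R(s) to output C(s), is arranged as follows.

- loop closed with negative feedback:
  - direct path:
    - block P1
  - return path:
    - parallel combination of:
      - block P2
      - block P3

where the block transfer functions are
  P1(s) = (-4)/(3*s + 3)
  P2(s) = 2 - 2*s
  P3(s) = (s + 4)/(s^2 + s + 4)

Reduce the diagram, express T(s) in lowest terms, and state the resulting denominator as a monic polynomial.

The answer is s^3 + 6*s^2/11 + 35*s/11 - 36/11.

Reasoning:
(1) combine P2, P3 in parallel gives (-2*s^3 - 5*s + 12)/(s^2 + s + 4)
(2) reduce the feedback loop with forward P1 and return (P2+P3) gives (-4*s^2 - 4*s - 16)/(11*s^3 + 6*s^2 + 35*s - 36)
Step 2 gives the fully reduced T(s), with no common factor left to cancel. The denominator's leading coefficient is 11, so divide each of its coefficients by 11 to get the monic form.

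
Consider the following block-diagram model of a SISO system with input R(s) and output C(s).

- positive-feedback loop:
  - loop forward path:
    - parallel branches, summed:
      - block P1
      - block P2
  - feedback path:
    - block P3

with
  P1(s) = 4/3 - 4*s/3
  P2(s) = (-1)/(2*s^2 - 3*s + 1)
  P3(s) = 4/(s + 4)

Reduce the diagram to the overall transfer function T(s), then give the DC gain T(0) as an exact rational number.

[1] sum the parallel branches P1, P2 = (-8*s^3 + 20*s^2 - 16*s + 1)/(6*s^2 - 9*s + 3)
[2] reduce the feedback loop with forward (P1+P2) and return P3 = (-8*s^4 - 12*s^3 + 64*s^2 - 63*s + 4)/(38*s^3 - 65*s^2 + 31*s + 8)
Evaluating the step-2 result (the overall T(s)) at s = 0 gives T(0) = 4/8 = 1/2.

Hence the answer: 1/2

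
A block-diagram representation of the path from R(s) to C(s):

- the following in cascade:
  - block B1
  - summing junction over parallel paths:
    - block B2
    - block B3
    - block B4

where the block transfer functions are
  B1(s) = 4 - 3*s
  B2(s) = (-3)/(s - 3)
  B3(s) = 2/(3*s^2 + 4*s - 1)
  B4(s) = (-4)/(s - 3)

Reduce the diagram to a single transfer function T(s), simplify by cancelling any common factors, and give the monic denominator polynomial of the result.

Step 1: reduce the parallel group B2, B3, B4 -> (-21*s^2 - 26*s + 1)/(3*s^3 - 5*s^2 - 13*s + 3)
Step 2: multiply B1, (B2+B3+B4) (series) -> (63*s^3 - 6*s^2 - 107*s + 4)/(3*s^3 - 5*s^2 - 13*s + 3)
The result of step 2 is T(s) in lowest terms. Its denominator has leading coefficient 3; dividing the denominator through by 3 makes it monic.

Final answer: s^3 - 5*s^2/3 - 13*s/3 + 1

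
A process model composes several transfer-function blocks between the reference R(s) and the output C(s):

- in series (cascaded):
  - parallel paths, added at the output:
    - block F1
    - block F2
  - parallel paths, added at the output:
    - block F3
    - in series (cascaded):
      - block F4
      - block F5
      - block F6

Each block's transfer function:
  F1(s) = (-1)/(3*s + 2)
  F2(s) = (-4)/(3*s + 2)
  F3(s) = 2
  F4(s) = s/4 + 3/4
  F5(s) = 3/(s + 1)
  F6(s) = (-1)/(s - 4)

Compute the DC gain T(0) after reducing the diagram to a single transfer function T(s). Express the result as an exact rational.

Step 1. parallel reduction of F1, F2: (-5)/(3*s + 2)
Step 2. reduce the series chain F4, F5, F6: (-3*s - 9)/(4*s^2 - 12*s - 16)
Step 3. reduce the parallel group F3, (F4*F5*F6): (8*s^2 - 27*s - 41)/(4*s^2 - 12*s - 16)
Step 4. multiply (F1+F2), (F3+(F4*F5*F6)) (series): (-40*s^2 + 135*s + 205)/(12*s^3 - 28*s^2 - 72*s - 32)
Evaluating the step-4 result (the overall T(s)) at s = 0 gives T(0) = 205/(-32) = -205/32.

Therefore the answer is -205/32.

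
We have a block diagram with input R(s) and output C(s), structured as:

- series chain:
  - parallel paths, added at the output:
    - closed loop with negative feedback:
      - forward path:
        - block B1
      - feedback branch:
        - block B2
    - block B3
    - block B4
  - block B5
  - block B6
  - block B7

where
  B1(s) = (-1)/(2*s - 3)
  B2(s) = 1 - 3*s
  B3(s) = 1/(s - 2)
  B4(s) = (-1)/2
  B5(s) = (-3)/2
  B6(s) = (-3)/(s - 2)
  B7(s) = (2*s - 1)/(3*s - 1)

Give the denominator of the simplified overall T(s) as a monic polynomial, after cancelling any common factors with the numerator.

Step 1. apply the feedback formula to B1, B2, giving (-1)/(5*s - 4)
Step 2. sum the parallel branches [B1/(1+B1*B2)], B3, B4, giving (-5*s^2 + 22*s - 12)/(10*s^2 - 28*s + 16)
Step 3. cascade ([B1/(1+B1*B2)]+B3+B4), B5, B6, B7, giving (-90*s^3 + 441*s^2 - 414*s + 108)/(60*s^4 - 308*s^3 + 528*s^2 - 336*s + 64)
The result of step 3 is T(s) in lowest terms. Its denominator has leading coefficient 60; dividing the denominator through by 60 makes it monic.

Final answer: s^4 - 77*s^3/15 + 44*s^2/5 - 28*s/5 + 16/15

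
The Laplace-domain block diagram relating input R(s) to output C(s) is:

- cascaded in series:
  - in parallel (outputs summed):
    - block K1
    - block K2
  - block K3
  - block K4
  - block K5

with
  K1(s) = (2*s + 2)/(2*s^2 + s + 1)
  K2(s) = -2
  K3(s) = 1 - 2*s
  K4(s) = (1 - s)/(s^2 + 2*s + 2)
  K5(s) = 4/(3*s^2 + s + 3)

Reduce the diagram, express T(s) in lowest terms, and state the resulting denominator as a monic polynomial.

Reducing step by step:

Step 1: parallel reduction of K1, K2 = (-4*s^2)/(2*s^2 + s + 1)
Step 2: reduce the series chain (K1+K2), K3, K4, K5 = (-32*s^4 + 48*s^3 - 16*s^2)/(6*s^6 + 17*s^5 + 32*s^4 + 34*s^3 + 31*s^2 + 14*s + 6)
Step 2 gives the fully reduced T(s), with no common factor left to cancel. The denominator's leading coefficient is 6, so divide each of its coefficients by 6 to get the monic form.

Answer: s^6 + 17*s^5/6 + 16*s^4/3 + 17*s^3/3 + 31*s^2/6 + 7*s/3 + 1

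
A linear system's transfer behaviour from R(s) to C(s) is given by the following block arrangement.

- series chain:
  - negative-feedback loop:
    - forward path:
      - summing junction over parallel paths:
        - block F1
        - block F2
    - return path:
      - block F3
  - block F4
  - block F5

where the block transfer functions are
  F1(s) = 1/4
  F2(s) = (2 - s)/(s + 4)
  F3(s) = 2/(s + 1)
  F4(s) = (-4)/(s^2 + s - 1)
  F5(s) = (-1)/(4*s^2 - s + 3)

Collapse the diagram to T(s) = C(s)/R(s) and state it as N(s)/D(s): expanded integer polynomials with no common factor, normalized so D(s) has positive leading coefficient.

Reducing step by step:

Step 1. add F1, F2 (parallel) -> (12 - 3*s)/(4*s + 16)
Step 2. apply the feedback formula to (F1+F2), F3 -> (-3*s^2 + 9*s + 12)/(4*s^2 + 14*s + 40)
Step 3. combine [(F1+F2)/(1+(F1+F2)*F3)], F4, F5 in series - this is the overall T(s), already in the required normalized form

Answer: (-6*s^2 + 18*s + 24)/(8*s^6 + 34*s^5 + 97*s^4 + 54*s^3 - 18*s^2 + 59*s - 60)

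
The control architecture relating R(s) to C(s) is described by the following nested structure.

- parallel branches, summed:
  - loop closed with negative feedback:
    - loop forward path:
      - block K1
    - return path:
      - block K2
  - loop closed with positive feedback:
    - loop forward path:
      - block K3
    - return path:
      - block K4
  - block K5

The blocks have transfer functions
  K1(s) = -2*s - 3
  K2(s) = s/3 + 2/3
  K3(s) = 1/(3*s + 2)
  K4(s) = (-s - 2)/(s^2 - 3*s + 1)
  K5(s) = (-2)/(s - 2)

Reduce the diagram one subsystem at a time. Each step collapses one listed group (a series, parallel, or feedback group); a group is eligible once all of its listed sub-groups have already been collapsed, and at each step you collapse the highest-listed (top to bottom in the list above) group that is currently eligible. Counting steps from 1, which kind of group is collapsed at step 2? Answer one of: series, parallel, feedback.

[1] apply the feedback formula to K1, K2
[2] collapse the loop (K3 forward, K4 return)
[3] reduce the parallel group [K1/(1+K1*K2)], [K3/(1-K3*K4)], K5
Step 2 collapses a feedback group.

Answer: feedback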